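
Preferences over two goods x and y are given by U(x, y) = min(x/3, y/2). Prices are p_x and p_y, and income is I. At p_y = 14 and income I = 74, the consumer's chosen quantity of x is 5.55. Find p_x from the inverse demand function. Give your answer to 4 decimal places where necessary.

p_x = 4

With perfect complements, no substitution: consume in ratio x:y = 3:2.
Budget: p_x·x + p_y·(2/3)·x = I, so (3·p_x + 2·p_y)·x = 3·I.
Demand: x*(p_x,p_y,I) = 3·I/(3·p_x + 2·p_y), y* = 2·I/(3·p_x + 2·p_y).
Set x* = 5.55 in the demand function and solve for p_x: p_x = 4.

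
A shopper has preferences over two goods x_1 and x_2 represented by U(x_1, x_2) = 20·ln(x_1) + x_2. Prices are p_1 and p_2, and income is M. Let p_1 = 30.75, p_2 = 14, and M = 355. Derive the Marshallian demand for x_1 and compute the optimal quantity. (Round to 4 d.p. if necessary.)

x_1* = 9.1057

Set MRS = p_1/p_2: (20/x_1)/1 = p_1/p_2.
So x_1*(p_1,p_2) = 20·p_2/p_1, independent of income; and x_2* = (M − 20·p_2)/p_2.
At the given prices: x_1* = 20·14/30.75 = 9.1057.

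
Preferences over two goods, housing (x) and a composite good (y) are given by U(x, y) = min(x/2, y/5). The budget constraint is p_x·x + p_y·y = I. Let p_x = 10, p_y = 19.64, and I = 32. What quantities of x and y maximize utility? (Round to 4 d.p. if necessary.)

Demand: x*(p_x,p_y,I) = 2·I/(2·p_x + 5·p_y), y* = 5·I/(2·p_x + 5·p_y).
Here 2·10 + 5·19.64 = 118.2, giving x* = 0.5415 and y* = 1.3536.

x* = 0.5415, y* = 1.3536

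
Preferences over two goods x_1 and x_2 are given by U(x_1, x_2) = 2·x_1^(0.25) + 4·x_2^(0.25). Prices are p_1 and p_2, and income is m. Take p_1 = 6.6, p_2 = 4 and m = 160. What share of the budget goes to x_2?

share on x_2 = 0.7486

MU_x_1 ∝ 2·x_1^(-0.75), MU_x_2 ∝ 4·x_2^(-0.75), so MRS = (1/2)·(x_2/x_1)^(0.75) = p_1/p_2.
Hence x_2/x_1 = (2·p_1/p_2)^(1/(0.75)), i.e. raised to the 4/3 power.
With the ratio pinned down, the budget gives x_1* = m/(p_1 + p_2·(x_2/x_1)) and x_2* = (x_2/x_1)·x_1*.
Numerically x_2/x_1 = 4.913058, so x_1* = 160/(6.6 + 4·4.913058) = 6.0947 and x_2* = 4.913058·6.0947 = 29.9437.
Expenditure on x_2: 4·29.9437 = 119.7749; share = 0.7486.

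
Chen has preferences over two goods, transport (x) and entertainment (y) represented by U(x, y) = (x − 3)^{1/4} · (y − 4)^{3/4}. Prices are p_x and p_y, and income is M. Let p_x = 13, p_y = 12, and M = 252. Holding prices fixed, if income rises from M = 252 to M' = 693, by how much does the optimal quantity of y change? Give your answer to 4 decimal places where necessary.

Δy* = 27.5625

After buying the subsistence bundle (3, 4), a share 0.25 of the remaining income goes to x: x* = 3 + 0.25·(M − 3p_x − 4p_y)/p_x.
Discretionary income = 252 − 3·13 − 4·12 = 165; y* = 4 + 0.75·165/12 = 14.3125.
At M' = 693: y* = 41.875. Change: 41.875 − 14.3125 = 27.5625.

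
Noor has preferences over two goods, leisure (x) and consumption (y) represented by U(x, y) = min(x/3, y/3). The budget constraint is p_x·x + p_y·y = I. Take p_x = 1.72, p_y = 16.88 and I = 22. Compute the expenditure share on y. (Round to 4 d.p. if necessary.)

Here 3·1.72 + 3·16.88 = 55.8, giving x* = 1.1828 and y* = 1.1828.
Expenditure on y: 16.88·1.1828 = 19.9656; share = 0.9075.

share on y = 0.9075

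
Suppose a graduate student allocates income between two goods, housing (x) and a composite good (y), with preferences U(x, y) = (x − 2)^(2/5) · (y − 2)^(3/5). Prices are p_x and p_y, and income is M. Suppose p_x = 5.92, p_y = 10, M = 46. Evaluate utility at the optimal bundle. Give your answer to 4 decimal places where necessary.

MRS = (2/3)·(y−2)/(x−2). Tangency with p_x/p_y gives y−2 = (3/2)·(p_x/p_y)·(x−2).
Substituting into the budget: x* = 2 + 0.4·(M − 2·p_x − 2·p_y)/p_x, and y* = 2 + 0.6·(…)/p_y.
Discretionary income = 46 − 2·5.92 − 2·10 = 14.16; x* = 2 + 0.4·14.16/5.92 = 2.9568; y* = 2 + 0.6·14.16/10 = 2.8496.
Utility at the optimum: U(2.9568, 2.8496) = 0.8909.

V = 0.8909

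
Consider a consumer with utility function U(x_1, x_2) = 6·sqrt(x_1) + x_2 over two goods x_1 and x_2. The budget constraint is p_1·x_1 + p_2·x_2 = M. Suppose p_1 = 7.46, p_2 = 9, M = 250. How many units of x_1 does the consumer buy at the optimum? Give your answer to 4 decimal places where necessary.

Plugging in: x_1* = (3·9/7.46)² = 13.0994.

x_1* = 13.0994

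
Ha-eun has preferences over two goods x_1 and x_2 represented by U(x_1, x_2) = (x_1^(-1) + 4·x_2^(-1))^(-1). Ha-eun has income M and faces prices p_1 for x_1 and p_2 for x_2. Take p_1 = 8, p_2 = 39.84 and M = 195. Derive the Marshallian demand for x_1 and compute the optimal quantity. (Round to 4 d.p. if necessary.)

x_1* = 4.4617

With the ratio pinned down, the budget gives x_1* = M/(p_1 + p_2·(x_2/x_1)) and x_2* = (x_2/x_1)·x_1*.
Numerically x_2/x_1 = 0.896221, so x_1* = 195/(8 + 39.84·0.896221) = 4.4617.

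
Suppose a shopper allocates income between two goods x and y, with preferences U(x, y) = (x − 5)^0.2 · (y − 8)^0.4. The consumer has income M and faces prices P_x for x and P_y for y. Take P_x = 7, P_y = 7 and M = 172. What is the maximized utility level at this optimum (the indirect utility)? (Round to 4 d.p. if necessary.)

V = 2.966

After buying the subsistence bundle (5, 8), a share 1/3 of the remaining income goes to x: x* = 5 + 1/3·(M − 5P_x − 8P_y)/P_x.
Discretionary income = 172 − 5·7 − 8·7 = 81; x* = 5 + 1/3·81/7 = 8.8571; y* = 8 + 2/3·81/7 = 15.7143.
Utility at the optimum: U(8.8571, 15.7143) = 2.966.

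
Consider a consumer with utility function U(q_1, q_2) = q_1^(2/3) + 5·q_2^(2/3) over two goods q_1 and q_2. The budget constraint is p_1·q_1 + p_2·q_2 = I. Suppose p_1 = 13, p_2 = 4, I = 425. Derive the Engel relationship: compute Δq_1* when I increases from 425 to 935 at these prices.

From the CES first-order condition, (1/5)·(q_2/q_1)^(1/3) = p_1/p_2.
Hence q_2/q_1 = (5·p_1/p_2)^(1/(1/3)), i.e. raised to the 3 power.
Substitute q_2 = (q_2/q_1)·q_1 into the budget: q_1* = I/(p_1 + p_2·(q_2/q_1)).
Numerically q_2/q_1 = 4291.015625, so q_1* = 425/(13 + 4·4291.015625) = 0.0247.
At I' = 935: q_1* = 0.0544. Change: 0.0544 − 0.0247 = 0.0297.

Δq_1* = 0.0297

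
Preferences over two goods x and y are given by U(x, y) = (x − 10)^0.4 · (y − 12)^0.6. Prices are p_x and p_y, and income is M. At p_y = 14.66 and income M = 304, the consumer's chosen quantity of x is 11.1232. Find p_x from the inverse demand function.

Let x' = x−10, y' = y−12. MRS = (2/3)·y'/x' = p_x/p_y.
After buying the subsistence bundle (10, 12), a share 0.4 of the remaining income goes to x: x* = 10 + 0.4·(M − 10p_x − 12p_y)/p_x.
Set x* = 11.1232 in the demand function and solve for p_x: p_x = 10.

p_x = 10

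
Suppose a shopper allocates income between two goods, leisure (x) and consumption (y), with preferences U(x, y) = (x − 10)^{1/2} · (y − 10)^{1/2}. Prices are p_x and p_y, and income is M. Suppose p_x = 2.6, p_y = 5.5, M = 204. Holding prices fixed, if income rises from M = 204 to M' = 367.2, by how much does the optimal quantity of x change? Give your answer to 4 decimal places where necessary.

Δx* = 31.3846

Let x' = x−10, y' = y−10. MRS = y'/x' = p_x/p_y.
After buying the subsistence bundle (10, 10), a share 0.5 of the remaining income goes to x: x* = 10 + 0.5·(M − 10p_x − 10p_y)/p_x.
Discretionary income = 204 − 10·2.6 − 10·5.5 = 123; x* = 10 + 0.5·123/2.6 = 33.6538.
At M' = 367.2: x* = 65.0385. Change: 65.0385 − 33.6538 = 31.3846.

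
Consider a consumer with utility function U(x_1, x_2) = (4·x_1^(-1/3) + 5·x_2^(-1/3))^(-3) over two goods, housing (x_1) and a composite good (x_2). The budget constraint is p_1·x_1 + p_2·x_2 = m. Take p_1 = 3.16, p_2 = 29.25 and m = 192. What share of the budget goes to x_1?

share on x_1 = 0.3266

From the CES first-order condition, (4/5)·(x_2/x_1)^(4/3) = p_1/p_2.
Solve for the ratio: x_2/x_1 = [(5/4)·p_1/p_2]^(0.75).
With the ratio pinned down, the budget gives x_1* = m/(p_1 + p_2·(x_2/x_1)) and x_2* = (x_2/x_1)·x_1*.
Numerically x_2/x_1 = 0.222768, so x_1* = 192/(3.16 + 29.25·0.222768) = 19.843 and x_2* = 0.222768·19.843 = 4.4204.
Expenditure on x_1: 3.16·19.843 = 62.7038; share = 0.3266.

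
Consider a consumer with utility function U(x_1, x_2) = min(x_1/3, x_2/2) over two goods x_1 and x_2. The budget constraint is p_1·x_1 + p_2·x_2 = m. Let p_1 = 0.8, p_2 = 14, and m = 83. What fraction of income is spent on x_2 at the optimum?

share on x_2 = 0.9211

With perfect complements, no substitution: consume in ratio x_1:x_2 = 3:2.
Budget: p_1·x_1 + p_2·(2/3)·x_1 = m, so (3·p_1 + 2·p_2)·x_1 = 3·m.
Demand: x_1*(p_1,p_2,m) = 3·m/(3·p_1 + 2·p_2), x_2* = 2·m/(3·p_1 + 2·p_2).
Here 3·0.8 + 2·14 = 30.4, giving x_1* = 8.1908 and x_2* = 5.4605.
Expenditure on x_2: 14·5.4605 = 76.4474; share = 0.9211.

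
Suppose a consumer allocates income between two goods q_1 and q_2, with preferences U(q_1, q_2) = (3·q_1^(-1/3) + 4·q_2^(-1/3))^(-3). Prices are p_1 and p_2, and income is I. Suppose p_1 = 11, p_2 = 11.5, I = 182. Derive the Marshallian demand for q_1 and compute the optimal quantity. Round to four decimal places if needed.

q_1* = 7.3383

MRS = MU_q_1/MU_q_2 = (3/4)·(q_2/q_1)^(4/3). Set equal to p_1/p_2.
Solve for the ratio: q_2/q_1 = [(4/3)·p_1/p_2]^(0.75).
With the ratio pinned down, the budget gives q_1* = I/(p_1 + p_2·(q_2/q_1)) and q_2* = (q_2/q_1)·q_1*.
Numerically q_2/q_1 = 1.200121, so q_1* = 182/(11 + 11.5·1.200121) = 7.3383.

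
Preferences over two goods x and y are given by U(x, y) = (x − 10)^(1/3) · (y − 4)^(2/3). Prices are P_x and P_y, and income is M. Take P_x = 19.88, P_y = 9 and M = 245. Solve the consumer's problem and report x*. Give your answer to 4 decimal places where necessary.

x* = 10.171

Let x' = x−10, y' = y−4. MRS = (1/2)·y'/x' = P_x/P_y.
After buying the subsistence bundle (10, 4), a share 1/3 of the remaining income goes to x: x* = 10 + 1/3·(M − 10P_x − 4P_y)/P_x.
Discretionary income = 245 − 10·19.88 − 4·9 = 10.2; x* = 10 + 1/3·10.2/19.88 = 10.171.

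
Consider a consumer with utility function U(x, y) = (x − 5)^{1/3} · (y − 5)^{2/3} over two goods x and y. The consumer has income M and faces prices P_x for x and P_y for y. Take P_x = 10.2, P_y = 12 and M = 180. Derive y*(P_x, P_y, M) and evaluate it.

y* = 8.8333

MRS = (1/2)·(y−5)/(x−5). Tangency with P_x/P_y gives y−5 = 2·(P_x/P_y)·(x−5).
Substituting into the budget: x* = 5 + 1/3·(M − 5·P_x − 5·P_y)/P_x, and y* = 5 + 2/3·(…)/P_y.
Discretionary income = 180 − 5·10.2 − 5·12 = 69; y* = 5 + 2/3·69/12 = 8.8333.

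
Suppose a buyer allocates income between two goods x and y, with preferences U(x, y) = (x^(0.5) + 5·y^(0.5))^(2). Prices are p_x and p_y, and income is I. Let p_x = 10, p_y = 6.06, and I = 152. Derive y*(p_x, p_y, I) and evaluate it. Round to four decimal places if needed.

From the CES first-order condition, (1/5)·(y/x)^(0.5) = p_x/p_y.
Solve for the ratio: y/x = [5·p_x/p_y]^(2).
Substitute y = (y/x)·x into the budget: x* = I/(p_x + p_y·(y/x)).
Numerically y/x = 68.076115, so x* = 152/(10 + 6.06·68.076115) = 0.3597 and y* = 68.076115·0.3597 = 24.4889.

y* = 24.4889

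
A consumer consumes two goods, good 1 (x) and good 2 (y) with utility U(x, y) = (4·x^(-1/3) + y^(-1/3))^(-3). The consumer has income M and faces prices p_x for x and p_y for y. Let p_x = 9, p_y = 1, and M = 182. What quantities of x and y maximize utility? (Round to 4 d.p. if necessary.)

MRS = MU_x/MU_y = 4·(y/x)^(4/3). Set equal to p_x/p_y.
Solve for the ratio: y/x = [(1/4)·p_x/p_y]^(0.75).
With the ratio pinned down, the budget gives x* = M/(p_x + p_y·(y/x)) and y* = (y/x)·x*.
Numerically y/x = 1.837117, so x* = 182/(9 + 1·1.837117) = 16.7941 and y* = 1.837117·16.7941 = 30.8528.

x* = 16.7941, y* = 30.8528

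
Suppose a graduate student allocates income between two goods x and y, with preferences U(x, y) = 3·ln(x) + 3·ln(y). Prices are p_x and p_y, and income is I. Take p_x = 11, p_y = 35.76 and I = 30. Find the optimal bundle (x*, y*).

Tangency: MRS = y/x = p_x/p_y.
So 3·p_y·y = 3·p_x·x; combined with the budget, a share 0.5 of income goes to x.
Demand: x*(p_x,p_y,I) = 0.5·I/p_x and y* = 0.5·I/p_y.
At p_x=11, p_y=35.76, I=30: x* = 0.5·30/11 = 1.3636, y* = 0.4195.

x* = 1.3636, y* = 0.4195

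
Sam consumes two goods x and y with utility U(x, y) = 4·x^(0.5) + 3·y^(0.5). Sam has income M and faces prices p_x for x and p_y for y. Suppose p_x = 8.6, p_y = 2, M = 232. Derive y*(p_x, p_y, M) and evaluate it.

y* = 82.0695

Numerically y/x = 10.400625, so x* = 232/(8.6 + 2·10.400625) = 7.8908 and y* = 10.400625·7.8908 = 82.0695.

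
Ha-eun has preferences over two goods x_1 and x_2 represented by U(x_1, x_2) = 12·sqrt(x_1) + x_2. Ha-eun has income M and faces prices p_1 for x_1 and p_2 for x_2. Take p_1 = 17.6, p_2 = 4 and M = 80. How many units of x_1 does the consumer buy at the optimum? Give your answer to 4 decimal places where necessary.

Set MRS = p_1/p_2: 6·x_1^(−1/2) = p_1/p_2.
Solve: √x_1 = 6·p_2/p_1, so x_1*(p_1,p_2) = (6·p_2/p_1)², and x_2* = (M − p_1·x_1*)/p_2.
Plugging in: x_1* = (6·4/17.6)² = 1.8595.

x_1* = 1.8595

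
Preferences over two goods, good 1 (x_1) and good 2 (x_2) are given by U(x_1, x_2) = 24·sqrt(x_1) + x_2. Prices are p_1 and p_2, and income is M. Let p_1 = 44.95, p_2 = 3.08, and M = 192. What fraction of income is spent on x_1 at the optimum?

share on x_1 = 0.1583

Set MRS = p_1/p_2: 12·x_1^(−1/2) = p_1/p_2.
Thus x_1* = (12·p_2/p_1)² — independent of M — with the rest of income spent on x_2.
Plugging in: x_1* = (12·3.08/44.95)² = 0.6761, x_2* = 52.4707.
Expenditure on x_1: 44.95·0.6761 = 30.3902; share = 0.1583.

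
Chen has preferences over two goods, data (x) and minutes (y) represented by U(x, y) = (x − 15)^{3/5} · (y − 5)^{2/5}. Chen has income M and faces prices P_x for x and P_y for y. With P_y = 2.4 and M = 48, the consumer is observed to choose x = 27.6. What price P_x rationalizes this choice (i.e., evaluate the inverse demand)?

This is Cobb-Douglas in (x−15, y−5): tangency gives 0.6·P_y·(y−5) = 0.4·P_x·(x−15).
Substituting into the budget: x* = 15 + 0.6·(M − 15·P_x − 5·P_y)/P_x, and y* = 5 + 0.4·(…)/P_y.
Set x* = 27.6 in the demand function and solve for P_x: P_x = 1.

P_x = 1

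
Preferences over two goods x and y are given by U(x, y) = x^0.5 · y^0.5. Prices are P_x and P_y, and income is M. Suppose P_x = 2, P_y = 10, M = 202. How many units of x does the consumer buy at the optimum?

x* = 50.5

MU_x/MU_y = (0.5·y)/(0.5·x); tangency sets this equal to P_x/P_y.
So 0.5·P_y·y = 0.5·P_x·x; combined with the budget, a share 0.5 of income goes to x.
Demand: x*(P_x,P_y,M) = 0.5·M/P_x and y* = 0.5·M/P_y.
At P_x=2, P_y=10, M=202: x* = 0.5·202/2 = 50.5.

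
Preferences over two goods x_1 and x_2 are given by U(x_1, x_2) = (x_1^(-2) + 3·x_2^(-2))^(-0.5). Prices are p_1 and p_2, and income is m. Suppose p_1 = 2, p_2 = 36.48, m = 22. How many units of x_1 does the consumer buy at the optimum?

x_1* = 1.0006

MRS = MU_x_1/MU_x_2 = (1/3)·(x_2/x_1)^(3). Set equal to p_1/p_2.
Solve for the ratio: x_2/x_1 = [3·p_1/p_2]^(1/3).
Substitute x_2 = (x_2/x_1)·x_1 into the budget: x_1* = m/(p_1 + p_2·(x_2/x_1)).
Numerically x_2/x_1 = 0.547897, so x_1* = 22/(2 + 36.48·0.547897) = 1.0006.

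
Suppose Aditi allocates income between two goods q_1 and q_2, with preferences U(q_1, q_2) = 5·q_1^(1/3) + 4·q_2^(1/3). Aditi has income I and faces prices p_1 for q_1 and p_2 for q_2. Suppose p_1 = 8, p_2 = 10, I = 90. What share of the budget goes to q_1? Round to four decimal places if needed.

share on q_1 = 0.6098

MU_q_1 ∝ 5·q_1^(-2/3), MU_q_2 ∝ 4·q_2^(-2/3), so MRS = (5/4)·(q_2/q_1)^(2/3) = p_1/p_2.
Solve for the ratio: q_2/q_1 = [(4/5)·p_1/p_2]^(1.5).
Substitute q_2 = (q_2/q_1)·q_1 into the budget: q_1* = I/(p_1 + p_2·(q_2/q_1)).
Numerically q_2/q_1 = 0.512, so q_1* = 90/(8 + 10·0.512) = 6.8598 and q_2* = 0.512·6.8598 = 3.5122.
Expenditure on q_1: 8·6.8598 = 54.878; share = 0.6098.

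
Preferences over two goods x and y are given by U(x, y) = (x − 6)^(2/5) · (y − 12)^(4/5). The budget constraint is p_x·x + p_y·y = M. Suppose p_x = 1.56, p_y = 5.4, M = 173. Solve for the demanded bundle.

x* = 27.1197, y* = 24.2025

Let x' = x−6, y' = y−12. MRS = (1/2)·y'/x' = p_x/p_y.
After buying the subsistence bundle (6, 12), a share 1/3 of the remaining income goes to x: x* = 6 + 1/3·(M − 6p_x − 12p_y)/p_x.
Discretionary income = 173 − 6·1.56 − 12·5.4 = 98.84; x* = 6 + 1/3·98.84/1.56 = 27.1197; y* = 12 + 2/3·98.84/5.4 = 24.2025.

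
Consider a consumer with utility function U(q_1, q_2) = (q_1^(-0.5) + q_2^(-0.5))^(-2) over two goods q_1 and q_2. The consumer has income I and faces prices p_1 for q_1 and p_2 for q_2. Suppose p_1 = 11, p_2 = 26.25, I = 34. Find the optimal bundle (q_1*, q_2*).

From the CES first-order condition, (q_2/q_1)^(1.5) = p_1/p_2.
Hence q_2/q_1 = (p_1/p_2)^(1/(1.5)), i.e. raised to the 2/3 power.
Substitute q_2 = (q_2/q_1)·q_1 into the budget: q_1* = I/(p_1 + p_2·(q_2/q_1)).
Numerically q_2/q_1 = 0.559984, so q_1* = 34/(11 + 26.25·0.559984) = 1.323 and q_2* = 0.559984·1.323 = 0.7408.

q_1* = 1.323, q_2* = 0.7408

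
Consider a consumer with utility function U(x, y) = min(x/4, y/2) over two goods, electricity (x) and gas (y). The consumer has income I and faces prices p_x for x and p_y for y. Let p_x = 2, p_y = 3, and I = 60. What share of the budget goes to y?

share on y = 0.4286

Leontief preferences: the optimum is at the kink where x/4 = y/2, i.e. y = (1/2)·x.
Budget: p_x·x + p_y·(1/2)·x = I, so (4·p_x + 2·p_y)·x = 4·I.
Demand: x*(p_x,p_y,I) = 4·I/(4·p_x + 2·p_y), y* = 2·I/(4·p_x + 2·p_y).
Here 4·2 + 2·3 = 14, giving x* = 17.1429 and y* = 8.5714.
Expenditure on y: 3·8.5714 = 25.7143; share = 0.4286.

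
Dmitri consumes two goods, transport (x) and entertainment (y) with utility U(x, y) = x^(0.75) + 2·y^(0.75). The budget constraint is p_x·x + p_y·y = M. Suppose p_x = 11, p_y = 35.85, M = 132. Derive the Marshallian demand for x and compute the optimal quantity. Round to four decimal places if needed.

Numerically y/x = 0.141819, so x* = 132/(11 + 35.85·0.141819) = 8.2068.

x* = 8.2068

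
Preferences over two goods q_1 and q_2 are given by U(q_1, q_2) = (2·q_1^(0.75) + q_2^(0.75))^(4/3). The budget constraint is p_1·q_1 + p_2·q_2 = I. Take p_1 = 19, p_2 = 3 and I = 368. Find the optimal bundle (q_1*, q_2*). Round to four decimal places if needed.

q_1* = 1.1476, q_2* = 115.3985

MRS = MU_q_1/MU_q_2 = 2·(q_2/q_1)^(0.25). Set equal to p_1/p_2.
Solve for the ratio: q_2/q_1 = [(1/2)·p_1/p_2]^(4).
With the ratio pinned down, the budget gives q_1* = I/(p_1 + p_2·(q_2/q_1)) and q_2* = (q_2/q_1)·q_1*.
Numerically q_2/q_1 = 100.556327, so q_1* = 368/(19 + 3·100.556327) = 1.1476 and q_2* = 100.556327·1.1476 = 115.3985.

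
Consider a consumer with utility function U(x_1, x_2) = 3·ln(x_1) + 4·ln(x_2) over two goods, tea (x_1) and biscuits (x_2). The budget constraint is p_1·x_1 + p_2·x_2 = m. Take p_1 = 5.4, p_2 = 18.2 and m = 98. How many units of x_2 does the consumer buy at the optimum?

x_2* = 3.0769

The MRS is (3/4)·x_2/x_1. Set MRS = p_1/p_2.
Rearranging, p_2·x_2 = (4/3)·p_1·x_1. Substituting into the budget gives p_1·x_1·(1 + (4/3)) = m.
Demand: x_1*(p_1,p_2,m) = 3/7·m/p_1 and x_2* = 4/7·m/p_2.
At p_1=5.4, p_2=18.2, m=98: x_2* = 4/7·98/18.2 = 3.0769.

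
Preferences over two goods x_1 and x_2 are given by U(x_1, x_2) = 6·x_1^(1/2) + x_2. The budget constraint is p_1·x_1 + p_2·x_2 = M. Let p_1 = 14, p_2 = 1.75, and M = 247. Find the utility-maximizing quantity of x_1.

Set MRS = p_1/p_2: 3·x_1^(−1/2) = p_1/p_2.
Solve: √x_1 = 3·p_2/p_1, so x_1*(p_1,p_2) = (3·p_2/p_1)², and x_2* = (M − p_1·x_1*)/p_2.
Plugging in: x_1* = (3·1.75/14)² = 0.1406.

x_1* = 0.1406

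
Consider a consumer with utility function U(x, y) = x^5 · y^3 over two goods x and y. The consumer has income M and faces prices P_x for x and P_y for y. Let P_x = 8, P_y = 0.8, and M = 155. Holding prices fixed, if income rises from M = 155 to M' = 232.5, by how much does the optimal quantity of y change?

Tangency: MRS = (5/3)·y/x = P_x/P_y.
So 5·P_y·y = 3·P_x·x; combined with the budget, a share 0.625 of income goes to x.
Demand: x*(P_x,P_y,M) = 0.625·M/P_x and y* = 0.375·M/P_y.
At P_x=8, P_y=0.8, M=155: y* = 0.375·155/0.8 = 72.6562.
At M' = 232.5: y* = 108.9844. Change: 108.9844 − 72.6562 = 36.3281.

Δy* = 36.3281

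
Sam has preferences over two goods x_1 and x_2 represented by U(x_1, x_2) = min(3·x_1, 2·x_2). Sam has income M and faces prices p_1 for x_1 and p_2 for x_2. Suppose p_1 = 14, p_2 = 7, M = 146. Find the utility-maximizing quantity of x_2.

Demand: x_1*(p_1,p_2,M) = 2·M/(2·p_1 + 3·p_2), x_2* = 3·M/(2·p_1 + 3·p_2).
Here 2·14 + 3·7 = 49, giving x_2* = 8.9388.

x_2* = 8.9388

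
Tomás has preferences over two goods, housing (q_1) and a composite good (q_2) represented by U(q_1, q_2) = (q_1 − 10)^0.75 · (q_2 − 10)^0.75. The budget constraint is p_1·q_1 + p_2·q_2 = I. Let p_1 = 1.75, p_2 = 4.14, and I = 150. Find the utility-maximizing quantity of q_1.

MRS = (q_2−10)/(q_1−10). Tangency with p_1/p_2 gives q_2−10 = (p_1/p_2)·(q_1−10).
Substituting into the budget: q_1* = 10 + 0.5·(I − 10·p_1 − 10·p_2)/p_1, and q_2* = 10 + 0.5·(…)/p_2.
Discretionary income = 150 − 10·1.75 − 10·4.14 = 91.1; q_1* = 10 + 0.5·91.1/1.75 = 36.0286.

q_1* = 36.0286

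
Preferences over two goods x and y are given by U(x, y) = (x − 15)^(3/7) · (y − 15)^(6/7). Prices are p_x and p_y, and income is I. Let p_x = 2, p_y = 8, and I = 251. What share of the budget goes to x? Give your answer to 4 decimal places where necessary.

MRS = (1/2)·(y−15)/(x−15). Tangency with p_x/p_y gives y−15 = 2·(p_x/p_y)·(x−15).
After buying the subsistence bundle (15, 15), a share 1/3 of the remaining income goes to x: x* = 15 + 1/3·(I − 15p_x − 15p_y)/p_x.
Discretionary income = 251 − 15·2 − 15·8 = 101; x* = 15 + 1/3·101/2 = 31.8333; y* = 15 + 2/3·101/8 = 23.4167.
Expenditure on x: 2·31.8333 = 63.6667; share = 0.2537.

share on x = 0.2537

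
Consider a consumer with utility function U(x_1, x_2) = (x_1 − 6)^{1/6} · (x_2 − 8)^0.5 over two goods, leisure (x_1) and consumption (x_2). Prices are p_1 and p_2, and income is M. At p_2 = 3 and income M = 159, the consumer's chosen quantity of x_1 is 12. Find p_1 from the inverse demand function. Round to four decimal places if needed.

This is Cobb-Douglas in (x_1−6, x_2−8): tangency gives 1/6·p_2·(x_2−8) = 0.5·p_1·(x_1−6).
After buying the subsistence bundle (6, 8), a share 0.25 of the remaining income goes to x_1: x_1* = 6 + 0.25·(M − 6p_1 − 8p_2)/p_1.
Set x_1* = 12 in the demand function and solve for p_1: p_1 = 4.5.

p_1 = 4.5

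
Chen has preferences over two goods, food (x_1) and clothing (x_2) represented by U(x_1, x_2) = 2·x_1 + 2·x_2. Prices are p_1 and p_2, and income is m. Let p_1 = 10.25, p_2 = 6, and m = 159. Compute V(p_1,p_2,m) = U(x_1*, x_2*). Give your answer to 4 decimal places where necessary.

Linear utility — the consumer picks whichever good has higher MU/price: 2/10.25 = 0.1951 vs 2/6 = 0.3333.
x_2 gives more utility per dollar, so spend all income on x_2: x_2* = m/p_2, x_1* = 0.
Numerically: x_1* = 0, x_2* = 26.5.
Utility at the optimum: U(0, 26.5) = 53.

V = 53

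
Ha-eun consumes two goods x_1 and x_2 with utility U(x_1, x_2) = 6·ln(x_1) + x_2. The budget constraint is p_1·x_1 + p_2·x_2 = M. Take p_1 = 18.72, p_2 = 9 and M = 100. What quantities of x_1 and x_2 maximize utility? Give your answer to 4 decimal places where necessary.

MU_x_1 = 6/x_1, MU_x_2 = 1. Tangency: 6/x_1 = p_1/p_2.
So x_1*(p_1,p_2) = 6·p_2/p_1, independent of income; and x_2* = (M − 6·p_2)/p_2.
At the given prices: x_1* = 6·9/18.72 = 2.8846, and x_2* = 5.1111.

x_1* = 2.8846, x_2* = 5.1111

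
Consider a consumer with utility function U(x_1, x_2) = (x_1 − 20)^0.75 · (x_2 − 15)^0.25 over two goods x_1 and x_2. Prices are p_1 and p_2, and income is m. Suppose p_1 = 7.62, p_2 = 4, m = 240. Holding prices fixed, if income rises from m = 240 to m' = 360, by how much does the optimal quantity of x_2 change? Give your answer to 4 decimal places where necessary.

Δx_2* = 7.5

Let x_1' = x_1−20, x_2' = x_2−15. MRS = 3·x_2'/x_1' = p_1/p_2.
Substituting into the budget: x_1* = 20 + 0.75·(m − 20·p_1 − 15·p_2)/p_1, and x_2* = 15 + 0.25·(…)/p_2.
Discretionary income = 240 − 20·7.62 − 15·4 = 27.6; x_2* = 15 + 0.25·27.6/4 = 16.725.
At m' = 360: x_2* = 24.225. Change: 24.225 − 16.725 = 7.5.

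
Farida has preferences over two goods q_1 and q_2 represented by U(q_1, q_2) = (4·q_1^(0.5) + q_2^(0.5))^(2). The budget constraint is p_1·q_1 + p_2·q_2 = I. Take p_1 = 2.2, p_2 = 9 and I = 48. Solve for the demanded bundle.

MU_q_1 ∝ 4·q_1^(-0.5), MU_q_2 ∝ q_2^(-0.5), so MRS = 4·(q_2/q_1)^(0.5) = p_1/p_2.
Solve for the ratio: q_2/q_1 = [(1/4)·p_1/p_2]^(2).
Substitute q_2 = (q_2/q_1)·q_1 into the budget: q_1* = I/(p_1 + p_2·(q_2/q_1)).
Numerically q_2/q_1 = 0.003735, so q_1* = 48/(2.2 + 9·0.003735) = 21.4899 and q_2* = 0.003735·21.4899 = 0.0803.

q_1* = 21.4899, q_2* = 0.0803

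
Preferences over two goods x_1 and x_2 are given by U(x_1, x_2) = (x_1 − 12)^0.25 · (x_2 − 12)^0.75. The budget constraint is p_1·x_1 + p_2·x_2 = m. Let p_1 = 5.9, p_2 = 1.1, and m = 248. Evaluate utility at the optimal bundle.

V = 55.83

Discretionary income = 248 − 12·5.9 − 12·1.1 = 164; x_1* = 12 + 0.25·164/5.9 = 18.9492; x_2* = 12 + 0.75·164/1.1 = 123.8182.
Utility at the optimum: U(18.9492, 123.8182) = 55.83.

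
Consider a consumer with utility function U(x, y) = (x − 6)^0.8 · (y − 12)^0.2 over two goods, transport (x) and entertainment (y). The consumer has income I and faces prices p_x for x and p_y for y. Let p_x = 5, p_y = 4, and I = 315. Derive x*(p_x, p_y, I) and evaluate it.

x* = 43.92

MRS = 4·(y−12)/(x−6). Tangency with p_x/p_y gives y−12 = (1/4)·(p_x/p_y)·(x−6).
Substituting into the budget: x* = 6 + 0.8·(I − 6·p_x − 12·p_y)/p_x, and y* = 12 + 0.2·(…)/p_y.
Discretionary income = 315 − 6·5 − 12·4 = 237; x* = 6 + 0.8·237/5 = 43.92.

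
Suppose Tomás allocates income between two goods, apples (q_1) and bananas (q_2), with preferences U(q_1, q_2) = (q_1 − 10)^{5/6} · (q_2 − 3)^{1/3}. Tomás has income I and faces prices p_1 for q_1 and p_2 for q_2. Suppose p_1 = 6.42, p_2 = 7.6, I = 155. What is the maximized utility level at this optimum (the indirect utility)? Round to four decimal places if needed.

Let q_1' = q_1−10, q_2' = q_2−3. MRS = (5/2)·q_2'/q_1' = p_1/p_2.
After buying the subsistence bundle (10, 3), a share 5/7 of the remaining income goes to q_1: q_1* = 10 + 5/7·(I − 10p_1 − 3p_2)/p_1.
Discretionary income = 155 − 10·6.42 − 3·7.6 = 68; q_1* = 10 + 5/7·68/6.42 = 17.5656; q_2* = 3 + 2/7·68/7.6 = 5.5564.
Utility at the optimum: U(17.5656, 5.5564) = 7.3832.

V = 7.3832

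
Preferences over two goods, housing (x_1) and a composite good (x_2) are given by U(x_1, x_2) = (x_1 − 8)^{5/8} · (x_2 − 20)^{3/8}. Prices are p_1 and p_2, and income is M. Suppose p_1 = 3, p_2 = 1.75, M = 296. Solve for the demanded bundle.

Discretionary income = 296 − 8·3 − 20·1.75 = 237; x_1* = 8 + 0.625·237/3 = 57.375; x_2* = 20 + 0.375·237/1.75 = 70.7857.

x_1* = 57.375, x_2* = 70.7857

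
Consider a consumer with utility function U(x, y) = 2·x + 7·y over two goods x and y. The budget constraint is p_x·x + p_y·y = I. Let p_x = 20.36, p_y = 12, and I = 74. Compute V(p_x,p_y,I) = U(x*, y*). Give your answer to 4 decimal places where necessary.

Linear utility — the consumer picks whichever good has higher MU/price: 2/20.36 = 0.0982 vs 7/12 = 0.5833.
y gives more utility per dollar, so spend all income on y: y* = I/p_y, x* = 0.
Numerically: x* = 0, y* = 6.1667.
Utility at the optimum: U(0, 6.1667) = 43.1667.

V = 43.1667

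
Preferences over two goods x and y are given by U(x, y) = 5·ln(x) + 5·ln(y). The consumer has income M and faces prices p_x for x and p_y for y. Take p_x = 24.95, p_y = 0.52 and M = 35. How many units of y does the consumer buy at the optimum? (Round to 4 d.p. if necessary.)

MU_x/MU_y = (5·y)/(5·x); tangency sets this equal to p_x/p_y.
So 5·p_y·y = 5·p_x·x; combined with the budget, a share 0.5 of income goes to x.
Demand: x*(p_x,p_y,M) = 0.5·M/p_x and y* = 0.5·M/p_y.
At p_x=24.95, p_y=0.52, M=35: y* = 0.5·35/0.52 = 33.6538.

y* = 33.6538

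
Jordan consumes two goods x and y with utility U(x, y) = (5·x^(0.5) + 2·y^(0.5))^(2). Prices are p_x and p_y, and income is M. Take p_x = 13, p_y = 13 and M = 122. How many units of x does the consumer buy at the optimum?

x* = 8.0902

Numerically y/x = 0.16, so x* = 122/(13 + 13·0.16) = 8.0902.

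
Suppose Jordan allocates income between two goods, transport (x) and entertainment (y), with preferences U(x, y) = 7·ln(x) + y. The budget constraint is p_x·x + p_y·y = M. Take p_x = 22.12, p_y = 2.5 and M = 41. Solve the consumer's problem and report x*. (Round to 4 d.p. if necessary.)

x* = 0.7911

MU_x = 7/x, MU_y = 1. Tangency: 7/x = p_x/p_y.
So x*(p_x,p_y) = 7·p_y/p_x, independent of income; and y* = (M − 7·p_y)/p_y.
At the given prices: x* = 7·2.5/22.12 = 0.7911.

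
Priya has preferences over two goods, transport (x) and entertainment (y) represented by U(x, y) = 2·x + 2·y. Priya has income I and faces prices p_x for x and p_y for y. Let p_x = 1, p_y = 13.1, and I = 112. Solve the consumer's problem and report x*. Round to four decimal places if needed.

x* = 112

Linear utility — the consumer picks whichever good has higher MU/price: 2/1 = 2 vs 2/13.1 = 0.1527.
x gives more utility per dollar, so spend all income on x: x* = I/p_x, y* = 0.
Numerically: x* = 112, y* = 0.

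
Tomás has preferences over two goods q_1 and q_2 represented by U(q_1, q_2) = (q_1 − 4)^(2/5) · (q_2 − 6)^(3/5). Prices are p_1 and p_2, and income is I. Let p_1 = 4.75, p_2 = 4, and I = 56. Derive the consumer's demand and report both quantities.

q_1* = 5.0947, q_2* = 7.95

This is Cobb-Douglas in (q_1−4, q_2−6): tangency gives 0.4·p_2·(q_2−6) = 0.6·p_1·(q_1−4).
After buying the subsistence bundle (4, 6), a share 0.4 of the remaining income goes to q_1: q_1* = 4 + 0.4·(I − 4p_1 − 6p_2)/p_1.
Discretionary income = 56 − 4·4.75 − 6·4 = 13; q_1* = 4 + 0.4·13/4.75 = 5.0947; q_2* = 6 + 0.6·13/4 = 7.95.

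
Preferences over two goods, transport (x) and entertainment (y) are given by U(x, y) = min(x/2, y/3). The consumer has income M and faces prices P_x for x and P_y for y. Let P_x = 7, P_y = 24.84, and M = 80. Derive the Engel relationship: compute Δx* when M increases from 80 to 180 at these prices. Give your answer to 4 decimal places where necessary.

Leontief preferences: the optimum is at the kink where x/2 = y/3, i.e. y = (3/2)·x.
Budget: P_x·x + P_y·(3/2)·x = M, so (2·P_x + 3·P_y)·x = 2·M.
Demand: x*(P_x,P_y,M) = 2·M/(2·P_x + 3·P_y), y* = 3·M/(2·P_x + 3·P_y).
Here 2·7 + 3·24.84 = 88.52, giving x* = 1.8075.
At M' = 180: x* = 4.0669. Change: 4.0669 − 1.8075 = 2.2594.

Δx* = 2.2594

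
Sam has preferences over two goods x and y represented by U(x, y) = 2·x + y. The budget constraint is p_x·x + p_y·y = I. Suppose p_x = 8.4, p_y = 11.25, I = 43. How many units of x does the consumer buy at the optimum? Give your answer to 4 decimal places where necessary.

x* = 5.119

x gives more utility per dollar, so spend all income on x: x* = I/p_x, y* = 0.
Numerically: x* = 5.119, y* = 0.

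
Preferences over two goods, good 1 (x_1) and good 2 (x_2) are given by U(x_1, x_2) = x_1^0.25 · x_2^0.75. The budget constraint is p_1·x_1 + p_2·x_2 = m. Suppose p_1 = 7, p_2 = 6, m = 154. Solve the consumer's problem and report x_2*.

x_2* = 19.25

MU_x_1/MU_x_2 = (0.25·x_2)/(0.75·x_1); tangency sets this equal to p_1/p_2.
Rearranging, p_2·x_2 = 3·p_1·x_1. Substituting into the budget gives p_1·x_1·(1 + 3) = m.
Demand: x_1*(p_1,p_2,m) = 0.25·m/p_1 and x_2* = 0.75·m/p_2.
At p_1=7, p_2=6, m=154: x_2* = 0.75·154/6 = 19.25.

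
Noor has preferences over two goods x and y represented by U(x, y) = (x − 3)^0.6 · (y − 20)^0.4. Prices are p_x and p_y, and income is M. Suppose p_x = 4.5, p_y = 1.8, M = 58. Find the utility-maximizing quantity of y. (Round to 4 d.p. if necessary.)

y* = 21.8889

Let x' = x−3, y' = y−20. MRS = (3/2)·y'/x' = p_x/p_y.
After buying the subsistence bundle (3, 20), a share 0.6 of the remaining income goes to x: x* = 3 + 0.6·(M − 3p_x − 20p_y)/p_x.
Discretionary income = 58 − 3·4.5 − 20·1.8 = 8.5; y* = 20 + 0.4·8.5/1.8 = 21.8889.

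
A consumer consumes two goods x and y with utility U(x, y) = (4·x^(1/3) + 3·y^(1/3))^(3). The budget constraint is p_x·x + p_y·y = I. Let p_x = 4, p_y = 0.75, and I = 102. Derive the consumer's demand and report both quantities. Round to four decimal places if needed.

MRS = MU_x/MU_y = (4/3)·(y/x)^(2/3). Set equal to p_x/p_y.
Solve for the ratio: y/x = [(3/4)·p_x/p_y]^(1.5).
Substitute y = (y/x)·x into the budget: x* = I/(p_x + p_y·(y/x)).
Numerically y/x = 8, so x* = 102/(4 + 0.75·8) = 10.2 and y* = 8·10.2 = 81.6.

x* = 10.2, y* = 81.6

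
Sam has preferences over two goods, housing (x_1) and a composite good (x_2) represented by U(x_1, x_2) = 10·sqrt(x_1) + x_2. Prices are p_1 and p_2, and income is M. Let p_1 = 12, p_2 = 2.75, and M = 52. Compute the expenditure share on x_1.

Thus x_1* = (5·p_2/p_1)² — independent of M — with the rest of income spent on x_2.
Plugging in: x_1* = (5·2.75/12)² = 1.3129, x_2* = 13.1799.
Expenditure on x_1: 12·1.3129 = 15.7552; share = 0.303.

share on x_1 = 0.303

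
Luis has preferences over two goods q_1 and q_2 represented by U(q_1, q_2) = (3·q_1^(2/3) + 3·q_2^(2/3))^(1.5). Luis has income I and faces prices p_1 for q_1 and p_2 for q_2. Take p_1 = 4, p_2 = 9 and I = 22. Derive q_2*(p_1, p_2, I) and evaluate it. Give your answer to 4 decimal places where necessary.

q_2* = 0.4032

MU_q_1 ∝ 3·q_1^(-1/3), MU_q_2 ∝ 3·q_2^(-1/3), so MRS = (q_2/q_1)^(1/3) = p_1/p_2.
Hence q_2/q_1 = (p_1/p_2)^(1/(1/3)), i.e. raised to the 3 power.
Substitute q_2 = (q_2/q_1)·q_1 into the budget: q_1* = I/(p_1 + p_2·(q_2/q_1)).
Numerically q_2/q_1 = 0.087791, so q_1* = 22/(4 + 9·0.087791) = 4.5928 and q_2* = 0.087791·4.5928 = 0.4032.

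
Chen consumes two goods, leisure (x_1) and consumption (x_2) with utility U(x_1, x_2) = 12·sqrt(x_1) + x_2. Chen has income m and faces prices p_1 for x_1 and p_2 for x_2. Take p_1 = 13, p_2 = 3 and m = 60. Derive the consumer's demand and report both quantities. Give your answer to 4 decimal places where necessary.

Set MRS = p_1/p_2: 6·x_1^(−1/2) = p_1/p_2.
Thus x_1* = (6·p_2/p_1)² — independent of m — with the rest of income spent on x_2.
Plugging in: x_1* = (6·3/13)² = 1.9172, x_2* = 11.6923.

x_1* = 1.9172, x_2* = 11.6923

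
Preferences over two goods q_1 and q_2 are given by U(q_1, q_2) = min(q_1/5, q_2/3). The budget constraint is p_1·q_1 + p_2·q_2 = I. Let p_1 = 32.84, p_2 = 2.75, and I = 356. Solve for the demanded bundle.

Leontief preferences: the optimum is at the kink where q_1/5 = q_2/3, i.e. q_2 = (3/5)·q_1.
Budget: p_1·q_1 + p_2·(3/5)·q_1 = I, so (5·p_1 + 3·p_2)·q_1 = 5·I.
Demand: q_1*(p_1,p_2,I) = 5·I/(5·p_1 + 3·p_2), q_2* = 3·I/(5·p_1 + 3·p_2).
Here 5·32.84 + 3·2.75 = 172.45, giving q_1* = 10.3218 and q_2* = 6.1931.

q_1* = 10.3218, q_2* = 6.1931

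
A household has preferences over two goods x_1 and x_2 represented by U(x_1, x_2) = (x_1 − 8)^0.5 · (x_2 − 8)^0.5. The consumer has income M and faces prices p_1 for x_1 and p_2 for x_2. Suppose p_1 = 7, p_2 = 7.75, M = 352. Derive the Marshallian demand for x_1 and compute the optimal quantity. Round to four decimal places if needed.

x_1* = 24.7143

This is Cobb-Douglas in (x_1−8, x_2−8): tangency gives 0.5·p_2·(x_2−8) = 0.5·p_1·(x_1−8).
After buying the subsistence bundle (8, 8), a share 0.5 of the remaining income goes to x_1: x_1* = 8 + 0.5·(M − 8p_1 − 8p_2)/p_1.
Discretionary income = 352 − 8·7 − 8·7.75 = 234; x_1* = 8 + 0.5·234/7 = 24.7143.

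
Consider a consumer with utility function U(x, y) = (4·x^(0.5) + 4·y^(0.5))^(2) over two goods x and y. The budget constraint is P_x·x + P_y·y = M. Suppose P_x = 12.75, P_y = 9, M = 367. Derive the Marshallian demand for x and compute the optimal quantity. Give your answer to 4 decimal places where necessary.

MU_x ∝ 4·x^(-0.5), MU_y ∝ 4·y^(-0.5), so MRS = (y/x)^(0.5) = P_x/P_y.
Solve for the ratio: y/x = [P_x/P_y]^(2).
With the ratio pinned down, the budget gives x* = M/(P_x + P_y·(y/x)) and y* = (y/x)·x*.
Numerically y/x = 2.006944, so x* = 367/(12.75 + 9·2.006944) = 11.9108.

x* = 11.9108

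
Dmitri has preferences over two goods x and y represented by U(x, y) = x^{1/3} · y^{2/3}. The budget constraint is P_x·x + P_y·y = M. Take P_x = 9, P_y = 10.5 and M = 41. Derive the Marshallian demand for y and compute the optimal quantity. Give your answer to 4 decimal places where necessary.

Demand: x*(P_x,P_y,M) = 1/3·M/P_x and y* = 2/3·M/P_y.
At P_x=9, P_y=10.5, M=41: y* = 2/3·41/10.5 = 2.6032.

y* = 2.6032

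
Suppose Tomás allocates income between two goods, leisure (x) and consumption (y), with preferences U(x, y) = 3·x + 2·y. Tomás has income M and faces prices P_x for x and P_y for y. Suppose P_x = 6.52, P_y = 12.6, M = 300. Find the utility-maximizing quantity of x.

x gives more utility per dollar, so spend all income on x: x* = M/P_x, y* = 0.
Numerically: x* = 46.0123, y* = 0.

x* = 46.0123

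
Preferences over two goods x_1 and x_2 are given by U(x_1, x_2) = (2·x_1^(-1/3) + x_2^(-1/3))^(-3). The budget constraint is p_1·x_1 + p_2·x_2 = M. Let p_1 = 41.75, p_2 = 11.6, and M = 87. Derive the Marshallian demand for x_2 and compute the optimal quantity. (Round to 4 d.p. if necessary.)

MRS = MU_x_1/MU_x_2 = 2·(x_2/x_1)^(4/3). Set equal to p_1/p_2.
Solve for the ratio: x_2/x_1 = [(1/2)·p_1/p_2]^(0.75).
Substitute x_2 = (x_2/x_1)·x_1 into the budget: x_1* = M/(p_1 + p_2·(x_2/x_1)).
Numerically x_2/x_1 = 1.553733, so x_1* = 87/(41.75 + 11.6·1.553733) = 1.4555 and x_2* = 1.553733·1.4555 = 2.2615.

x_2* = 2.2615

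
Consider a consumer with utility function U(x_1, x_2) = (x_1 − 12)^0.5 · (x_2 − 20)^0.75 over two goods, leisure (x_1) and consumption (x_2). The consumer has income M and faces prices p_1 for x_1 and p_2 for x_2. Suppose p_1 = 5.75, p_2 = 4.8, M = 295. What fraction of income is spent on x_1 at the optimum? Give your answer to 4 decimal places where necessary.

share on x_1 = 0.4102

MRS = (2/3)·(x_2−20)/(x_1−12). Tangency with p_1/p_2 gives x_2−20 = (3/2)·(p_1/p_2)·(x_1−12).
Substituting into the budget: x_1* = 12 + 0.4·(M − 12·p_1 − 20·p_2)/p_1, and x_2* = 20 + 0.6·(…)/p_2.
Discretionary income = 295 − 12·5.75 − 20·4.8 = 130; x_1* = 12 + 0.4·130/5.75 = 21.0435; x_2* = 20 + 0.6·130/4.8 = 36.25.
Expenditure on x_1: 5.75·21.0435 = 121; share = 0.4102.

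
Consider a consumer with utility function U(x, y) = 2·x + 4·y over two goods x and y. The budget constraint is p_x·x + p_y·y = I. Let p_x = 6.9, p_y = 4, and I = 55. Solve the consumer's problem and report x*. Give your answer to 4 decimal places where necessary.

Linear utility — the consumer picks whichever good has higher MU/price: 2/6.9 = 0.2899 vs 4/4 = 1.
y gives more utility per dollar, so spend all income on y: y* = I/p_y, x* = 0.
Numerically: x* = 0, y* = 13.75.

x* = 0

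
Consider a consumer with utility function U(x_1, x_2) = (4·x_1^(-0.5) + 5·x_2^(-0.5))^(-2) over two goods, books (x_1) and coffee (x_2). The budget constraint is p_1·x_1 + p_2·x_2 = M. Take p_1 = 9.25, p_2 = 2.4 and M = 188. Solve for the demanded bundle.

MU_x_1 ∝ 4·x_1^(-1.5), MU_x_2 ∝ 5·x_2^(-1.5), so MRS = (4/5)·(x_2/x_1)^(1.5) = p_1/p_2.
Solve for the ratio: x_2/x_1 = [(5/4)·p_1/p_2]^(2/3).
Substitute x_2 = (x_2/x_1)·x_1 into the budget: x_1* = M/(p_1 + p_2·(x_2/x_1)).
Numerically x_2/x_1 = 2.852509, so x_1* = 188/(9.25 + 2.4·2.852509) = 11.6799 and x_2* = 2.852509·11.6799 = 33.317.

x_1* = 11.6799, x_2* = 33.317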